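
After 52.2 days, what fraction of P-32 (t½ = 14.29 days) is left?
N/N₀ = (1/2)^(t/t½) = 0.0795 = 7.95%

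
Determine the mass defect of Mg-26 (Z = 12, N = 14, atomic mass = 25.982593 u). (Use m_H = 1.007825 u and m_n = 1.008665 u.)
Δm = Z·m_H + N·m_n − M = 0.2326 u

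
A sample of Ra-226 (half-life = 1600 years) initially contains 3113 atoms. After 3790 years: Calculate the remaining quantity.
N = N₀(1/2)^(t/t½) = 602.7 atoms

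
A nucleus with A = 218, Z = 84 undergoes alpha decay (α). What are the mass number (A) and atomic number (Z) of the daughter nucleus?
Daughter: A = 214, Z = 82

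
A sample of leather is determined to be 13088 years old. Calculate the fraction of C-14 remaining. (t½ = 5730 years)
N/N₀ = (1/2)^(t/t½) = 0.2053 = 20.5%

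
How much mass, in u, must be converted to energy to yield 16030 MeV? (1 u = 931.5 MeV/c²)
m = E/c² = 17.21 u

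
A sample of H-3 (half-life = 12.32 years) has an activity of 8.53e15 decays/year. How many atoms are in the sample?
N = A/λ = 1.516e17 atoms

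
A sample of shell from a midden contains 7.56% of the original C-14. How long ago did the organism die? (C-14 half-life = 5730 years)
Age = t½ × log₂(1/ratio) = 21350 years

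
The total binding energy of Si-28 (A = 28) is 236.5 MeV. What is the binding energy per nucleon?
B.E./A = 236.5/28 = 8.446 MeV/nucleon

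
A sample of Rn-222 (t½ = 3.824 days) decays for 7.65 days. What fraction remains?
N/N₀ = (1/2)^(t/t½) = 0.2499 = 25%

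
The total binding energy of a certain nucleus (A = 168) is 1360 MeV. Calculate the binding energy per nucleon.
B.E./A = 1360/168 = 8.095 MeV/nucleon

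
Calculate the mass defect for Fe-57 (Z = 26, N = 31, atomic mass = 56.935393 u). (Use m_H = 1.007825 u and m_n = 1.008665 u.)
Δm = Z·m_H + N·m_n − M = 0.5367 u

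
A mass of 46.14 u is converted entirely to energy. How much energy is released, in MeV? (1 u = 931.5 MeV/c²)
E = mc² = 42980 MeV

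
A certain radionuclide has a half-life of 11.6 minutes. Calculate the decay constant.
λ = ln(2)/t½ = 0.05975 minute⁻¹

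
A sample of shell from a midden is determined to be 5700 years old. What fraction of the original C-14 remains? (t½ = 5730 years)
N/N₀ = (1/2)^(t/t½) = 0.5018 = 50.2%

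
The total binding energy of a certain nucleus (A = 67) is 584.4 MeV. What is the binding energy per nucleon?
B.E./A = 584.4/67 = 8.722 MeV/nucleon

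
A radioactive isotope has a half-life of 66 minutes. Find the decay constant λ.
λ = ln(2)/t½ = 0.0105 minute⁻¹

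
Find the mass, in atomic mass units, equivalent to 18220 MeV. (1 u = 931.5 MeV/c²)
m = E/c² = 19.56 u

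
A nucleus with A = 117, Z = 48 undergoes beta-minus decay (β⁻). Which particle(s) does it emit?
β⁻: electron (e⁻) + antineutrino (ν̄ₑ)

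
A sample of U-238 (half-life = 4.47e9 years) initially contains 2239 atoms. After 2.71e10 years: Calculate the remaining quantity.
N = N₀(1/2)^(t/t½) = 33.5 atoms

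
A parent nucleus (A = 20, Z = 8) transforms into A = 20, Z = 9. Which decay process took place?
ΔA = 0, ΔZ = +1 ⇒ beta-minus decay (β⁻)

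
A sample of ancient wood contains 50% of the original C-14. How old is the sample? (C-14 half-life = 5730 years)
Age = t½ × log₂(1/ratio) = 5730 years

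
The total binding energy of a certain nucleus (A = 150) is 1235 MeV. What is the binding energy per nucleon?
B.E./A = 1235/150 = 8.233 MeV/nucleon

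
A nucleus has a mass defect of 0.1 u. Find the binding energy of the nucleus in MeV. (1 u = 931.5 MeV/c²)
B.E. = Δm × 931.5 = 93.15 MeV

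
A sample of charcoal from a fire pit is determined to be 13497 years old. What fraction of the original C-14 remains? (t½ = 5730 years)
N/N₀ = (1/2)^(t/t½) = 0.1954 = 19.5%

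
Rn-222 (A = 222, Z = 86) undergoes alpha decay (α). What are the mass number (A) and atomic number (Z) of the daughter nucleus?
Daughter: A = 218, Z = 84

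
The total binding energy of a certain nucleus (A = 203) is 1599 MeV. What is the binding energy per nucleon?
B.E./A = 1599/203 = 7.877 MeV/nucleon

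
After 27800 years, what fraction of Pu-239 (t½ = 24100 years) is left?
N/N₀ = (1/2)^(t/t½) = 0.4495 = 45%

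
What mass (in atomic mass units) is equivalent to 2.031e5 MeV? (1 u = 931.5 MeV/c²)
m = E/c² = 218 u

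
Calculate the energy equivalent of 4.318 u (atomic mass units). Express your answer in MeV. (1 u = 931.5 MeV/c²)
E = mc² = 4022 MeV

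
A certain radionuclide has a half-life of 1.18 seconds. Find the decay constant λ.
λ = ln(2)/t½ = 0.5874 second⁻¹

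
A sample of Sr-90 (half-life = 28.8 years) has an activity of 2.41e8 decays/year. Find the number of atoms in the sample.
N = A/λ = 1.001e10 atoms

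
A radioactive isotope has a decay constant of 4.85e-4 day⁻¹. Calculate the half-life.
t½ = ln(2)/λ = 1429 days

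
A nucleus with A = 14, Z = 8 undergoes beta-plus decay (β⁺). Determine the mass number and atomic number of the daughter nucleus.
Daughter: A = 14, Z = 7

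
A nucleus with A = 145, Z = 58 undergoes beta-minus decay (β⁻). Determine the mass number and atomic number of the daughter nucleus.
Daughter: A = 145, Z = 59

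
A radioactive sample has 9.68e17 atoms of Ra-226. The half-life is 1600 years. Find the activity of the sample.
A = λN = 4.194e14 decays/year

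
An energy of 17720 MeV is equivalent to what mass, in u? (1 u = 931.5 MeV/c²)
m = E/c² = 19.02 u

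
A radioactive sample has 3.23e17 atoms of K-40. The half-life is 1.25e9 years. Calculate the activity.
A = λN = 1.791e8 decays/year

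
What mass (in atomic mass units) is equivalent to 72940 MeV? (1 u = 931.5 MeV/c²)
m = E/c² = 78.3 u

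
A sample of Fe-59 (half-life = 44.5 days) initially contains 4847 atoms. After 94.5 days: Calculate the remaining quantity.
N = N₀(1/2)^(t/t½) = 1112 atoms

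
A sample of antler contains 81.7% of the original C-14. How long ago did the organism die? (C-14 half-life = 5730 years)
Age = t½ × log₂(1/ratio) = 1671 years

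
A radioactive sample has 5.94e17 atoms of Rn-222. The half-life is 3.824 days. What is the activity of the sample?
A = λN = 1.077e17 decays/day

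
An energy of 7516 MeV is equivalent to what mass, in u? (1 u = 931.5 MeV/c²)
m = E/c² = 8.069 u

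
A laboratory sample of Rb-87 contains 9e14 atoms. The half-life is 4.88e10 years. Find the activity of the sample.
A = λN = 12780 decays/year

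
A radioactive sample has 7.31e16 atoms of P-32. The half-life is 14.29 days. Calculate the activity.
A = λN = 3.546e15 decays/day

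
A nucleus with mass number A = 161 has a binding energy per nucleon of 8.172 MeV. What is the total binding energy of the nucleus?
B.E. = 8.172 × 161 = 1316 MeV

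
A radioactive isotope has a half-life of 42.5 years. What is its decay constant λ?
λ = ln(2)/t½ = 0.01631 year⁻¹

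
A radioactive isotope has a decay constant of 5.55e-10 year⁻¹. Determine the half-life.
t½ = ln(2)/λ = 1.249e9 years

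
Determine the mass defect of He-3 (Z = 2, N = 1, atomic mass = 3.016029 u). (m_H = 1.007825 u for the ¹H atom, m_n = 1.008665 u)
Δm = Z·m_H + N·m_n − M = 0.008286 u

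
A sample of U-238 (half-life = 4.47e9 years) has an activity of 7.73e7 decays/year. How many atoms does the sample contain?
N = A/λ = 4.985e17 atoms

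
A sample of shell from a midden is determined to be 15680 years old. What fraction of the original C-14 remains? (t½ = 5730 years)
N/N₀ = (1/2)^(t/t½) = 0.1501 = 15%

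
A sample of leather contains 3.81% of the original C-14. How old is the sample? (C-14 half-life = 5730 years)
Age = t½ × log₂(1/ratio) = 27010 years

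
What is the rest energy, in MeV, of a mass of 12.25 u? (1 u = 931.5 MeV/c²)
E = mc² = 11410 MeV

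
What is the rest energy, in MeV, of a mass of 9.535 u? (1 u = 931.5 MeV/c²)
E = mc² = 8882 MeV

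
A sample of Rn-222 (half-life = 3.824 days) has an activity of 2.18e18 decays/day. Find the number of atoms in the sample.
N = A/λ = 1.203e19 atoms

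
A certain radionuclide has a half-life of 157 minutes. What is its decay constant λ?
λ = ln(2)/t½ = 0.004415 minute⁻¹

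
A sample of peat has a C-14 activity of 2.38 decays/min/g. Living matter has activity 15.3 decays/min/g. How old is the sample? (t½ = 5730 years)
Age = t½ × log₂(A₀/A) = 15380 years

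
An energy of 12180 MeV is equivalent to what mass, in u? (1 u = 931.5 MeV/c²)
m = E/c² = 13.08 u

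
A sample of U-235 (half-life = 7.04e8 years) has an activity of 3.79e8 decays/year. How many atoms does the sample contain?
N = A/λ = 3.849e17 atoms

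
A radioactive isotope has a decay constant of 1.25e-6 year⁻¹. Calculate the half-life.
t½ = ln(2)/λ = 5.545e5 years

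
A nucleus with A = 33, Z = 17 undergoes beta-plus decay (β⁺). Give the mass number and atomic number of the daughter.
Daughter: A = 33, Z = 16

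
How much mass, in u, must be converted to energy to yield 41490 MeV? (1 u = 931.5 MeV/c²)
m = E/c² = 44.54 u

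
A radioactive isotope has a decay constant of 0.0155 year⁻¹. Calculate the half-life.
t½ = ln(2)/λ = 44.72 years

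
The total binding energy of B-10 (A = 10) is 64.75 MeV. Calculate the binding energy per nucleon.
B.E./A = 64.75/10 = 6.475 MeV/nucleon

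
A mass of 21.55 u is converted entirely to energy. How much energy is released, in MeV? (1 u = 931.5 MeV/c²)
E = mc² = 20070 MeV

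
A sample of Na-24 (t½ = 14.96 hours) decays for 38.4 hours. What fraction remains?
N/N₀ = (1/2)^(t/t½) = 0.1688 = 16.9%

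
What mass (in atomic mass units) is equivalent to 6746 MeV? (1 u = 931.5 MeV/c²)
m = E/c² = 7.242 u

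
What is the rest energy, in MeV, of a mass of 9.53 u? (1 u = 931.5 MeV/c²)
E = mc² = 8877 MeV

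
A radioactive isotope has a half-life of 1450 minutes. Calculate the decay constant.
λ = ln(2)/t½ = 4.78e-4 minute⁻¹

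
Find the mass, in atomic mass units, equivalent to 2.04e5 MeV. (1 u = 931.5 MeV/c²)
m = E/c² = 219 u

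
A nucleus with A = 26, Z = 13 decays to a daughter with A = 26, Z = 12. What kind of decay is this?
ΔA = 0, ΔZ = -1 ⇒ beta-plus decay (β⁺) or electron capture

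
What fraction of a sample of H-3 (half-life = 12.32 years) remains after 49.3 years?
N/N₀ = (1/2)^(t/t½) = 0.06243 = 6.24%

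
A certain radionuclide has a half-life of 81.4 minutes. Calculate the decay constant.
λ = ln(2)/t½ = 0.008515 minute⁻¹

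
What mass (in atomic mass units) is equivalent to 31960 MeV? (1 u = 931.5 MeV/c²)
m = E/c² = 34.31 u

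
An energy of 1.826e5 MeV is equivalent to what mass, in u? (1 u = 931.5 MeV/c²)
m = E/c² = 196 u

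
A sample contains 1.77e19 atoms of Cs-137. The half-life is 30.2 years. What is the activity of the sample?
A = λN = 4.062e17 decays/year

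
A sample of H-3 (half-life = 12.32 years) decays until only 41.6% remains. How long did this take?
t = t½ × log₂(N₀/N) = 15.59 years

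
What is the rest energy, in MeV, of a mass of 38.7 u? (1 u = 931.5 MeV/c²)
E = mc² = 36050 MeV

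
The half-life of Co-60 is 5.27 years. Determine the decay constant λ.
λ = ln(2)/t½ = 0.1315 year⁻¹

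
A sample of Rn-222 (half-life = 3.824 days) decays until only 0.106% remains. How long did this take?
t = t½ × log₂(N₀/N) = 37.79 days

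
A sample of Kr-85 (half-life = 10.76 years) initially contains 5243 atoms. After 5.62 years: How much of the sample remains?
N = N₀(1/2)^(t/t½) = 3650 atoms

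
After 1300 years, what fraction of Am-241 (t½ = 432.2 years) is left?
N/N₀ = (1/2)^(t/t½) = 0.1243 = 12.4%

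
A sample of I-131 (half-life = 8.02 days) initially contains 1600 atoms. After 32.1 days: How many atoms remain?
N = N₀(1/2)^(t/t½) = 99.83 atoms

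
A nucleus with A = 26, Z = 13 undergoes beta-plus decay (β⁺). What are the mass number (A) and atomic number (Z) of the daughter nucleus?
Daughter: A = 26, Z = 12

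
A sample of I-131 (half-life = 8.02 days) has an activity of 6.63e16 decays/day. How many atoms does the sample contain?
N = A/λ = 7.671e17 atoms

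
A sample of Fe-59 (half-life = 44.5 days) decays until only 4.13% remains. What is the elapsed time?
t = t½ × log₂(N₀/N) = 204.6 days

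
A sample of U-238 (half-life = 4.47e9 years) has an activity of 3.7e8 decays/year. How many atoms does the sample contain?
N = A/λ = 2.386e18 atoms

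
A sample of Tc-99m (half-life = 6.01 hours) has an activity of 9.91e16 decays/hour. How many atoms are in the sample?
N = A/λ = 8.593e17 atoms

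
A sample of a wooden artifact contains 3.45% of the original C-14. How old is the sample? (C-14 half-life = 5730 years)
Age = t½ × log₂(1/ratio) = 27830 years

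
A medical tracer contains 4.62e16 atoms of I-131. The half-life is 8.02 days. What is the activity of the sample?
A = λN = 3.993e15 decays/day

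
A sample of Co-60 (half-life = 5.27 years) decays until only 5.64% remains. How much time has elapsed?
t = t½ × log₂(N₀/N) = 21.86 years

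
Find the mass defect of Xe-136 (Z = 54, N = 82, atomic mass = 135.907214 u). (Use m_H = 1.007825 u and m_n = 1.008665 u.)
Δm = Z·m_H + N·m_n − M = 1.226 u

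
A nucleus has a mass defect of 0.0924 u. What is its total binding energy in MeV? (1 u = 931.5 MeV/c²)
B.E. = Δm × 931.5 = 86.07 MeV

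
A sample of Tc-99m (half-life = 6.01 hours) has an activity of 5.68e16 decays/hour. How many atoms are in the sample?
N = A/λ = 4.925e17 atoms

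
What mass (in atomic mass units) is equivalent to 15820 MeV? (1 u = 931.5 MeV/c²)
m = E/c² = 16.98 u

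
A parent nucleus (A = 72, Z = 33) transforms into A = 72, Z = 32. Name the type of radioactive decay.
ΔA = 0, ΔZ = -1 ⇒ beta-plus decay (β⁺) or electron capture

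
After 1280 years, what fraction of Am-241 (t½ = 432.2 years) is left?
N/N₀ = (1/2)^(t/t½) = 0.1284 = 12.8%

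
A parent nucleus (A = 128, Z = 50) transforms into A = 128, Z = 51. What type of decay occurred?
ΔA = 0, ΔZ = +1 ⇒ beta-minus decay (β⁻)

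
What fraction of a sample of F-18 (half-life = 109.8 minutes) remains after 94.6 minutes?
N/N₀ = (1/2)^(t/t½) = 0.5504 = 55%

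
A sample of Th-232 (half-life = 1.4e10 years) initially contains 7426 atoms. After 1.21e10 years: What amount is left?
N = N₀(1/2)^(t/t½) = 4079 atoms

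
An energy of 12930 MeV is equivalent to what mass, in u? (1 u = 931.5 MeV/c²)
m = E/c² = 13.88 u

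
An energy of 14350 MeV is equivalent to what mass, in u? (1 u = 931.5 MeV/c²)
m = E/c² = 15.41 u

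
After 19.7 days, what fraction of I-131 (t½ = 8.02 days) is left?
N/N₀ = (1/2)^(t/t½) = 0.1822 = 18.2%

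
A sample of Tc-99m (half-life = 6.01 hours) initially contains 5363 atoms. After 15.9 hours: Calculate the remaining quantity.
N = N₀(1/2)^(t/t½) = 857 atoms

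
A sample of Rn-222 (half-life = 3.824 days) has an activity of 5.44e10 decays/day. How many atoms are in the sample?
N = A/λ = 3.001e11 atoms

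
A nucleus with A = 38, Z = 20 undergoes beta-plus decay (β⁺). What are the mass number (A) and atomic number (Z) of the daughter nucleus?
Daughter: A = 38, Z = 19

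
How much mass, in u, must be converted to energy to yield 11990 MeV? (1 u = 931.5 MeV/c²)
m = E/c² = 12.87 u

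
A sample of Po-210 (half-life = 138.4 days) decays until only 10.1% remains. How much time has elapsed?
t = t½ × log₂(N₀/N) = 457.8 days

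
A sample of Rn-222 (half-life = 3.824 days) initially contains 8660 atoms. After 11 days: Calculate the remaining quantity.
N = N₀(1/2)^(t/t½) = 1179 atoms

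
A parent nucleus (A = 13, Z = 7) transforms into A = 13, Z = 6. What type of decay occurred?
ΔA = 0, ΔZ = -1 ⇒ beta-plus decay (β⁺) or electron capture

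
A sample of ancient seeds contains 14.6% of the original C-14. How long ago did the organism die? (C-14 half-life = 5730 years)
Age = t½ × log₂(1/ratio) = 15910 years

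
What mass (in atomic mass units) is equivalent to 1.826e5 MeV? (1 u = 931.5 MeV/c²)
m = E/c² = 196 u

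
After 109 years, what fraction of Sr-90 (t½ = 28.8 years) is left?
N/N₀ = (1/2)^(t/t½) = 0.07256 = 7.26%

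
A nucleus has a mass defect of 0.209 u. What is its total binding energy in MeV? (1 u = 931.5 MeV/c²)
B.E. = Δm × 931.5 = 194.7 MeV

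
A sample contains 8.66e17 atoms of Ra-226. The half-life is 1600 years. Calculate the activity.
A = λN = 3.752e14 decays/year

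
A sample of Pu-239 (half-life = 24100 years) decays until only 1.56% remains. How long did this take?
t = t½ × log₂(N₀/N) = 1.447e5 years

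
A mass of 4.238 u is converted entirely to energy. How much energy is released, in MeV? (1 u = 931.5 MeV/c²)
E = mc² = 3948 MeV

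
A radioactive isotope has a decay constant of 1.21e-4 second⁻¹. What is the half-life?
t½ = ln(2)/λ = 5728 seconds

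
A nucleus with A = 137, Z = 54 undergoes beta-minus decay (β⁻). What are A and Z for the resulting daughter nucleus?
Daughter: A = 137, Z = 55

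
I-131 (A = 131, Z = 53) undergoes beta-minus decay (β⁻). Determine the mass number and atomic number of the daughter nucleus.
Daughter: A = 131, Z = 54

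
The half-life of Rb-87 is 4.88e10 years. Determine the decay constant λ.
λ = ln(2)/t½ = 1.42e-11 year⁻¹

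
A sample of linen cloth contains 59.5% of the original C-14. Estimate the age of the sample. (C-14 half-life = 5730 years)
Age = t½ × log₂(1/ratio) = 4292 years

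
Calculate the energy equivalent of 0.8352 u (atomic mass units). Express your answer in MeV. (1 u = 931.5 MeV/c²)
E = mc² = 778 MeV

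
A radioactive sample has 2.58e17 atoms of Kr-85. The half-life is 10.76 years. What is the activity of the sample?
A = λN = 1.662e16 decays/year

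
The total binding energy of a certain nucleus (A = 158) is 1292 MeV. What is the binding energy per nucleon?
B.E./A = 1292/158 = 8.177 MeV/nucleon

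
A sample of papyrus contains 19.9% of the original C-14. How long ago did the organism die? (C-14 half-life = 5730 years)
Age = t½ × log₂(1/ratio) = 13350 years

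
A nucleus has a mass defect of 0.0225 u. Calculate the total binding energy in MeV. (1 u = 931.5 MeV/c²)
B.E. = Δm × 931.5 = 20.96 MeV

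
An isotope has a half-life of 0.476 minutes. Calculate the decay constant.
λ = ln(2)/t½ = 1.456 minute⁻¹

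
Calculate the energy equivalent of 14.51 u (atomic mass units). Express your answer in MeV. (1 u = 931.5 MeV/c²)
E = mc² = 13520 MeV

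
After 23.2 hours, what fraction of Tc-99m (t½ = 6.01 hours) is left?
N/N₀ = (1/2)^(t/t½) = 0.06886 = 6.89%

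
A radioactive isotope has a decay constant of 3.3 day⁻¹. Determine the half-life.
t½ = ln(2)/λ = 0.21 days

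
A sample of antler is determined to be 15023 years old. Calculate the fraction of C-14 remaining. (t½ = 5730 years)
N/N₀ = (1/2)^(t/t½) = 0.1625 = 16.2%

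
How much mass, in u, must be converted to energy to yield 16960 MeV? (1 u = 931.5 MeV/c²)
m = E/c² = 18.21 u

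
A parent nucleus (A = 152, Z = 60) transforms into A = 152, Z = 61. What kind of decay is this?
ΔA = 0, ΔZ = +1 ⇒ beta-minus decay (β⁻)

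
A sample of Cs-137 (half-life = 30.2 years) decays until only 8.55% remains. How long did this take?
t = t½ × log₂(N₀/N) = 107.1 years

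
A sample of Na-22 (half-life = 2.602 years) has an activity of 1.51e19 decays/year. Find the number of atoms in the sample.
N = A/λ = 5.668e19 atoms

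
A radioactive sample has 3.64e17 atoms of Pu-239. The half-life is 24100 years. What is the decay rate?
A = λN = 1.047e13 decays/year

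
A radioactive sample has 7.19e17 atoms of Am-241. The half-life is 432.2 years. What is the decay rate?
A = λN = 1.153e15 decays/year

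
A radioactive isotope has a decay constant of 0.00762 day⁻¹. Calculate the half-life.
t½ = ln(2)/λ = 90.96 days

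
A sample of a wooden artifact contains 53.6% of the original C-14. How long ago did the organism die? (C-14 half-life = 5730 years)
Age = t½ × log₂(1/ratio) = 5155 years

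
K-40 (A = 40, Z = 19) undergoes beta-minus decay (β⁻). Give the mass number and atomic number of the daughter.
Daughter: A = 40, Z = 20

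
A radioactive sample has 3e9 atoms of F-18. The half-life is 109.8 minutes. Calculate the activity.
A = λN = 1.894e7 decays/minute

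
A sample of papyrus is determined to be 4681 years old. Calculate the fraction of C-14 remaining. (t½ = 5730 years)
N/N₀ = (1/2)^(t/t½) = 0.5676 = 56.8%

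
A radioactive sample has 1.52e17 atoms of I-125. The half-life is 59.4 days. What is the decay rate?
A = λN = 1.774e15 decays/day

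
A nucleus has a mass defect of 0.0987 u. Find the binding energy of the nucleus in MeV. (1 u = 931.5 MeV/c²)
B.E. = Δm × 931.5 = 91.94 MeV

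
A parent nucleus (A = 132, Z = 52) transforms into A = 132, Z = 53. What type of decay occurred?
ΔA = 0, ΔZ = +1 ⇒ beta-minus decay (β⁻)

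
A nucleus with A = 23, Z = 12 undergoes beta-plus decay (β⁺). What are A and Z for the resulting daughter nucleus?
Daughter: A = 23, Z = 11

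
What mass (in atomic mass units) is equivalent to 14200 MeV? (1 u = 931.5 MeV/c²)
m = E/c² = 15.24 u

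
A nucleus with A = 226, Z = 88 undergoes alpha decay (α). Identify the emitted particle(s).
α particle = ⁴₂He (2 protons + 2 neutrons)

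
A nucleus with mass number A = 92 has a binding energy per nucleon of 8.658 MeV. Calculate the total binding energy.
B.E. = 8.658 × 92 = 796.5 MeV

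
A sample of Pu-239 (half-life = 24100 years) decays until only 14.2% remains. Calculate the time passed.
t = t½ × log₂(N₀/N) = 67870 years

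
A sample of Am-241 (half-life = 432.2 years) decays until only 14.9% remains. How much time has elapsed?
t = t½ × log₂(N₀/N) = 1187 years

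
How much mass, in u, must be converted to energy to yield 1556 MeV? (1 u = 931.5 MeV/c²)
m = E/c² = 1.67 u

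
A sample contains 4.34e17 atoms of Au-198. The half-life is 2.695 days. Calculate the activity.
A = λN = 1.116e17 decays/day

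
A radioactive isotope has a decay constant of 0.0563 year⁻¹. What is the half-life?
t½ = ln(2)/λ = 12.31 years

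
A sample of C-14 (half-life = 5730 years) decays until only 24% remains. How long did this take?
t = t½ × log₂(N₀/N) = 11800 years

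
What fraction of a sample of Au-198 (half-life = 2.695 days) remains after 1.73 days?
N/N₀ = (1/2)^(t/t½) = 0.6409 = 64.1%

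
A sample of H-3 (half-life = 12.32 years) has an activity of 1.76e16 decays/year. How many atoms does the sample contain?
N = A/λ = 3.128e17 atoms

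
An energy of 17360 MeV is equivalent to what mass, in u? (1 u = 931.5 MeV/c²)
m = E/c² = 18.64 u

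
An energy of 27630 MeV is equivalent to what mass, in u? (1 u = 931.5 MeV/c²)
m = E/c² = 29.66 u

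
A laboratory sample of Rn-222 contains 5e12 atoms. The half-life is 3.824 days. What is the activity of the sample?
A = λN = 9.063e11 decays/day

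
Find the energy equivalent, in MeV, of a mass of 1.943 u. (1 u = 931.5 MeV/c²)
E = mc² = 1810 MeV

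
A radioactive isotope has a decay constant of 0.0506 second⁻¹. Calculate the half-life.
t½ = ln(2)/λ = 13.7 seconds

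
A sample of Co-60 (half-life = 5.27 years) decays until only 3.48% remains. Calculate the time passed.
t = t½ × log₂(N₀/N) = 25.53 years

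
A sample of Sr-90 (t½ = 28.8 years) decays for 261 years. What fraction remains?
N/N₀ = (1/2)^(t/t½) = 0.00187 = 0.187%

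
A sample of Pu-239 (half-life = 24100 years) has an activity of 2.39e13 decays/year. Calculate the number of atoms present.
N = A/λ = 8.31e17 atoms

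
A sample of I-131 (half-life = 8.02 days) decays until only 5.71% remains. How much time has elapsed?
t = t½ × log₂(N₀/N) = 33.13 days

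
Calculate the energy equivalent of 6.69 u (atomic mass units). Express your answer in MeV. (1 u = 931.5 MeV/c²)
E = mc² = 6232 MeV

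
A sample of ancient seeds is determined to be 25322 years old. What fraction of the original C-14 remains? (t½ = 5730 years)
N/N₀ = (1/2)^(t/t½) = 0.04674 = 4.67%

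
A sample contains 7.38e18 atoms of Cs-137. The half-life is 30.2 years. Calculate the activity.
A = λN = 1.694e17 decays/year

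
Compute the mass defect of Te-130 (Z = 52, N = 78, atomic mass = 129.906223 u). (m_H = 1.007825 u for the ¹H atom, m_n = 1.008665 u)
Δm = Z·m_H + N·m_n − M = 1.177 u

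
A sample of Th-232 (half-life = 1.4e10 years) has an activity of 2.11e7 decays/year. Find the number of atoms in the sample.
N = A/λ = 4.262e17 atoms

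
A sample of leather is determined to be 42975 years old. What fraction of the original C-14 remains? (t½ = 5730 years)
N/N₀ = (1/2)^(t/t½) = 0.005524 = 0.552%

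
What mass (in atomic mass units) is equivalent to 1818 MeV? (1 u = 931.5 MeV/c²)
m = E/c² = 1.952 u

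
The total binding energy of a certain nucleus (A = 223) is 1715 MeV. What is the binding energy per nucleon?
B.E./A = 1715/223 = 7.691 MeV/nucleon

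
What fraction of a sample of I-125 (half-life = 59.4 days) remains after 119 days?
N/N₀ = (1/2)^(t/t½) = 0.2494 = 24.9%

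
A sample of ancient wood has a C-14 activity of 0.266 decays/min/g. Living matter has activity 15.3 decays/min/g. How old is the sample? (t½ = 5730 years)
Age = t½ × log₂(A₀/A) = 33500 years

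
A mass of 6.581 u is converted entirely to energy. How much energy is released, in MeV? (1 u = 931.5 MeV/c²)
E = mc² = 6130 MeV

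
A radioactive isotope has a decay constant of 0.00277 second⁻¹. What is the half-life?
t½ = ln(2)/λ = 250.2 seconds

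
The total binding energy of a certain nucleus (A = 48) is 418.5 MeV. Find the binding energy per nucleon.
B.E./A = 418.5/48 = 8.719 MeV/nucleon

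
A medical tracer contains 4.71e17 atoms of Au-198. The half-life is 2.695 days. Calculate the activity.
A = λN = 1.211e17 decays/day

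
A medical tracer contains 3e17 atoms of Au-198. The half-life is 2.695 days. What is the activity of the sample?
A = λN = 7.716e16 decays/day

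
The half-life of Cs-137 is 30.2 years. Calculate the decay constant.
λ = ln(2)/t½ = 0.02295 year⁻¹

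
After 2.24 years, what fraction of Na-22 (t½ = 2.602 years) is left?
N/N₀ = (1/2)^(t/t½) = 0.5506 = 55.1%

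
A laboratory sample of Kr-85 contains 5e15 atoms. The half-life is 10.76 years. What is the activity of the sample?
A = λN = 3.221e14 decays/year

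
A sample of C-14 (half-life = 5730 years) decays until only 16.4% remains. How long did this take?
t = t½ × log₂(N₀/N) = 14950 years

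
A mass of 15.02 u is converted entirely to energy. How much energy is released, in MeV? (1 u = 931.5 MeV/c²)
E = mc² = 13990 MeV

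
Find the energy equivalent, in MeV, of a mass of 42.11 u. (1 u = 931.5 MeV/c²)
E = mc² = 39230 MeV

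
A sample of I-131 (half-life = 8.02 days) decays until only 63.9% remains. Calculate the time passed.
t = t½ × log₂(N₀/N) = 5.182 days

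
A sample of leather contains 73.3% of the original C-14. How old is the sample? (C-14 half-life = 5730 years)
Age = t½ × log₂(1/ratio) = 2568 years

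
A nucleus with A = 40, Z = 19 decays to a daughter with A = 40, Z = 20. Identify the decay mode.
ΔA = 0, ΔZ = +1 ⇒ beta-minus decay (β⁻)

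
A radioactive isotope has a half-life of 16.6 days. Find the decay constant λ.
λ = ln(2)/t½ = 0.04176 day⁻¹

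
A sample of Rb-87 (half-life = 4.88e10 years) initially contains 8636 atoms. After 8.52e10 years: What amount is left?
N = N₀(1/2)^(t/t½) = 2575 atoms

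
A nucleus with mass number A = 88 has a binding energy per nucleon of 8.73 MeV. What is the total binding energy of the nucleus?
B.E. = 8.73 × 88 = 768.2 MeV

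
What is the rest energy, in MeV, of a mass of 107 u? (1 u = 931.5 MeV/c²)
E = mc² = 99670 MeV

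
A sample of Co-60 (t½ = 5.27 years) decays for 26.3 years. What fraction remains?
N/N₀ = (1/2)^(t/t½) = 0.03146 = 3.15%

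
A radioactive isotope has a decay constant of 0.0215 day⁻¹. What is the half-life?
t½ = ln(2)/λ = 32.24 days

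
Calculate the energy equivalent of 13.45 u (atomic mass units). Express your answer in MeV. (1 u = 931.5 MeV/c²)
E = mc² = 12530 MeV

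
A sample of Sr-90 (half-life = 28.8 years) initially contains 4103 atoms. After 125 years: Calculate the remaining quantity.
N = N₀(1/2)^(t/t½) = 202.6 atoms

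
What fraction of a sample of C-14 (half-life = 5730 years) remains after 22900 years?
N/N₀ = (1/2)^(t/t½) = 0.06265 = 6.27%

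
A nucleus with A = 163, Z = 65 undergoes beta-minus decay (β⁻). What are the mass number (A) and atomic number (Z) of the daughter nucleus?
Daughter: A = 163, Z = 66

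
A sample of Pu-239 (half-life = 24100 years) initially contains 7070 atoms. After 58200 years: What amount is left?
N = N₀(1/2)^(t/t½) = 1326 atoms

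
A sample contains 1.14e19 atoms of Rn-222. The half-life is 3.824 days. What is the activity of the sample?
A = λN = 2.066e18 decays/day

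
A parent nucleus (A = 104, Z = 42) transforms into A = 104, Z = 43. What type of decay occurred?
ΔA = 0, ΔZ = +1 ⇒ beta-minus decay (β⁻)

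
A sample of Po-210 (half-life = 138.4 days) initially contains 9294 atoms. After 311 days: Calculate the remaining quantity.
N = N₀(1/2)^(t/t½) = 1958 atoms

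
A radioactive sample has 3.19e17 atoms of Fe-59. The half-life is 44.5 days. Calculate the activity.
A = λN = 4.969e15 decays/day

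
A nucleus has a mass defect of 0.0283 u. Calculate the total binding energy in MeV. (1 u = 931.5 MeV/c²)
B.E. = Δm × 931.5 = 26.36 MeV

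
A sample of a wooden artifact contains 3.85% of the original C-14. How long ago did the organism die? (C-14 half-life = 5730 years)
Age = t½ × log₂(1/ratio) = 26930 years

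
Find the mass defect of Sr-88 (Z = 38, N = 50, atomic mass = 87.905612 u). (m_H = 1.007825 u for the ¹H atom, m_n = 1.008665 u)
Δm = Z·m_H + N·m_n − M = 0.825 u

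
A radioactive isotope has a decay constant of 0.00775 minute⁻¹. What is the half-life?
t½ = ln(2)/λ = 89.44 minutes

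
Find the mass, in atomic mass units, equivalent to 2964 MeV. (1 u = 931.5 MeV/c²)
m = E/c² = 3.182 u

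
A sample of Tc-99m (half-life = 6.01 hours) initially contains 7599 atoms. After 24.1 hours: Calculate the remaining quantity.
N = N₀(1/2)^(t/t½) = 471.7 atoms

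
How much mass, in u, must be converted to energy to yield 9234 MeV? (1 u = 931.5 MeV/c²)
m = E/c² = 9.913 u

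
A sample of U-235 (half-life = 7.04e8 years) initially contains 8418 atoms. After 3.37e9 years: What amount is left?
N = N₀(1/2)^(t/t½) = 304.9 atoms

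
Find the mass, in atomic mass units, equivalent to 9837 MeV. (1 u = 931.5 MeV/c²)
m = E/c² = 10.56 u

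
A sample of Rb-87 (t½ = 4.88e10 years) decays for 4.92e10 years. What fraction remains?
N/N₀ = (1/2)^(t/t½) = 0.4972 = 49.7%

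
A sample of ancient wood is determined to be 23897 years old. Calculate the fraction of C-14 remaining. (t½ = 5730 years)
N/N₀ = (1/2)^(t/t½) = 0.05553 = 5.55%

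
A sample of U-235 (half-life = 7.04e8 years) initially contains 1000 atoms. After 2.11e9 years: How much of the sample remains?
N = N₀(1/2)^(t/t½) = 125.2 atoms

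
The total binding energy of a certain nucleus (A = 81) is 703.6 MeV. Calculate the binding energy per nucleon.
B.E./A = 703.6/81 = 8.686 MeV/nucleon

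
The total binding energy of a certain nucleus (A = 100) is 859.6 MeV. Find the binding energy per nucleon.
B.E./A = 859.6/100 = 8.596 MeV/nucleon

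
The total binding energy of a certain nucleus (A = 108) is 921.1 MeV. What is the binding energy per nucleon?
B.E./A = 921.1/108 = 8.529 MeV/nucleon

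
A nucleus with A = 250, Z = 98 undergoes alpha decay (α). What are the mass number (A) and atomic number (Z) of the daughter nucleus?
Daughter: A = 246, Z = 96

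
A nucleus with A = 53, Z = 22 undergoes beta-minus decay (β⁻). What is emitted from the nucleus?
β⁻: electron (e⁻) + antineutrino (ν̄ₑ)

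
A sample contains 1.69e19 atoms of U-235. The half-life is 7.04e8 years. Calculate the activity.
A = λN = 1.664e10 decays/year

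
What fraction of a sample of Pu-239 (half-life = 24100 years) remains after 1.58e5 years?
N/N₀ = (1/2)^(t/t½) = 0.01063 = 1.06%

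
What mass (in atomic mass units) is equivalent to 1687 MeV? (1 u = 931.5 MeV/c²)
m = E/c² = 1.811 u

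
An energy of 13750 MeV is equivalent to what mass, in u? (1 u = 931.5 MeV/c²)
m = E/c² = 14.76 u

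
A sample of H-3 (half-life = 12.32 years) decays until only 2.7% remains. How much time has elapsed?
t = t½ × log₂(N₀/N) = 64.2 years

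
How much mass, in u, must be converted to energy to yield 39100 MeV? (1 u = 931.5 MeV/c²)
m = E/c² = 41.98 u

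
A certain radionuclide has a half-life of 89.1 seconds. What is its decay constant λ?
λ = ln(2)/t½ = 0.007779 second⁻¹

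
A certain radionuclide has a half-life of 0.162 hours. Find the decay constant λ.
λ = ln(2)/t½ = 4.279 hour⁻¹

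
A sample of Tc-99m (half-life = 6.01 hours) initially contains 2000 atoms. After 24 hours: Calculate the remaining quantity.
N = N₀(1/2)^(t/t½) = 125.6 atoms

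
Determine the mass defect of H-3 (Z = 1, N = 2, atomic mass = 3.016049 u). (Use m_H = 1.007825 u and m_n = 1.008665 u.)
Δm = Z·m_H + N·m_n − M = 0.009106 u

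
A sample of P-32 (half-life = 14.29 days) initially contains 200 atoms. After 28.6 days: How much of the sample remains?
N = N₀(1/2)^(t/t½) = 49.95 atoms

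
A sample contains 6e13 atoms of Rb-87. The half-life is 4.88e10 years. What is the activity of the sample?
A = λN = 852.2 decays/year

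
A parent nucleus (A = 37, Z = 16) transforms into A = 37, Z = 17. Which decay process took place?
ΔA = 0, ΔZ = +1 ⇒ beta-minus decay (β⁻)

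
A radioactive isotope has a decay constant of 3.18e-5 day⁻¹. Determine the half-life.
t½ = ln(2)/λ = 21800 days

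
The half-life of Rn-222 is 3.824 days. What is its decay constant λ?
λ = ln(2)/t½ = 0.1813 day⁻¹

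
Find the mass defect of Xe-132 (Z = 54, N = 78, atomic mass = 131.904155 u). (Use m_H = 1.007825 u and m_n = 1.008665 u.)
Δm = Z·m_H + N·m_n − M = 1.194 u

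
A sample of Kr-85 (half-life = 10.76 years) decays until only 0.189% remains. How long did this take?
t = t½ × log₂(N₀/N) = 97.35 years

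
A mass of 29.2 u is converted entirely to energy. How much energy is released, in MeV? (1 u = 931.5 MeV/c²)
E = mc² = 27200 MeV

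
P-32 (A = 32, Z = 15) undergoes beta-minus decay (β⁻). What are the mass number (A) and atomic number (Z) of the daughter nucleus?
Daughter: A = 32, Z = 16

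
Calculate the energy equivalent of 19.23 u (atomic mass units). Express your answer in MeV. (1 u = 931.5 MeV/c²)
E = mc² = 17910 MeV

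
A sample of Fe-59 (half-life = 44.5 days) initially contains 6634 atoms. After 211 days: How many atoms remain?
N = N₀(1/2)^(t/t½) = 248 atoms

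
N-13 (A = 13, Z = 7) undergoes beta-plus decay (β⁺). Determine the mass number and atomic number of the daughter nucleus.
Daughter: A = 13, Z = 6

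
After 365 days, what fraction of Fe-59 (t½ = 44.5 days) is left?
N/N₀ = (1/2)^(t/t½) = 0.003395 = 0.34%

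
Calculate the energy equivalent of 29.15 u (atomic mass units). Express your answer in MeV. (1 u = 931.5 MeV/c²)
E = mc² = 27150 MeV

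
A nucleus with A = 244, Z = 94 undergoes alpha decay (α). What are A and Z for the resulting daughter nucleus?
Daughter: A = 240, Z = 92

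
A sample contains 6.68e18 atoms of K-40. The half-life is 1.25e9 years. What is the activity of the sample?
A = λN = 3.704e9 decays/year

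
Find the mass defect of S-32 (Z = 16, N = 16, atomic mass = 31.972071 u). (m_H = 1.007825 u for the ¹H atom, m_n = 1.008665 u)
Δm = Z·m_H + N·m_n − M = 0.2918 u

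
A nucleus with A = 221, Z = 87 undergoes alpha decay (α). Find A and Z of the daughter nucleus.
Daughter: A = 217, Z = 85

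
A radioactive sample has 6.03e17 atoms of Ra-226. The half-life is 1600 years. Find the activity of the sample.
A = λN = 2.612e14 decays/year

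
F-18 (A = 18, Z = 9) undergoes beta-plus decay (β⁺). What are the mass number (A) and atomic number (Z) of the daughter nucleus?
Daughter: A = 18, Z = 8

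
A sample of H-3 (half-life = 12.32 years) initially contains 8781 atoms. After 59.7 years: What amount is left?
N = N₀(1/2)^(t/t½) = 305.4 atoms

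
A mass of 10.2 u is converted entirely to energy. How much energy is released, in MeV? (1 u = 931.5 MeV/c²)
E = mc² = 9501 MeV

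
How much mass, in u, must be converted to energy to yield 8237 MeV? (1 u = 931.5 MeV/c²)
m = E/c² = 8.843 u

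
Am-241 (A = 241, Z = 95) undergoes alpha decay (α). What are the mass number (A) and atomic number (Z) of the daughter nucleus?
Daughter: A = 237, Z = 93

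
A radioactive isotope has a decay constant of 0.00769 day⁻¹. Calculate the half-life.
t½ = ln(2)/λ = 90.14 days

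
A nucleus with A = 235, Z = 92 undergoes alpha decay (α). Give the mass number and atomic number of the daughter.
Daughter: A = 231, Z = 90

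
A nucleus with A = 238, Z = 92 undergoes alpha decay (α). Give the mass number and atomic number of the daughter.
Daughter: A = 234, Z = 90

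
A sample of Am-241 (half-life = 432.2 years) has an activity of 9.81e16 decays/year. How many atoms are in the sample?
N = A/λ = 6.117e19 atoms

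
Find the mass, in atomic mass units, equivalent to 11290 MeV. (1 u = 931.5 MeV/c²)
m = E/c² = 12.12 u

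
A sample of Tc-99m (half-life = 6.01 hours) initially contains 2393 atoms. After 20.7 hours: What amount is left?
N = N₀(1/2)^(t/t½) = 219.8 atoms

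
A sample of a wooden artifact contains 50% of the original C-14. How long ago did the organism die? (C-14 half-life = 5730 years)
Age = t½ × log₂(1/ratio) = 5730 years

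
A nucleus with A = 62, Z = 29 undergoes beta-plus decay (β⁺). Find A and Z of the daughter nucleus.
Daughter: A = 62, Z = 28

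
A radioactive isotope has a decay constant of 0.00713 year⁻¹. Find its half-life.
t½ = ln(2)/λ = 97.22 years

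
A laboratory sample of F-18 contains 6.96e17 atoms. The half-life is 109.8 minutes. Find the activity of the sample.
A = λN = 4.394e15 decays/minute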